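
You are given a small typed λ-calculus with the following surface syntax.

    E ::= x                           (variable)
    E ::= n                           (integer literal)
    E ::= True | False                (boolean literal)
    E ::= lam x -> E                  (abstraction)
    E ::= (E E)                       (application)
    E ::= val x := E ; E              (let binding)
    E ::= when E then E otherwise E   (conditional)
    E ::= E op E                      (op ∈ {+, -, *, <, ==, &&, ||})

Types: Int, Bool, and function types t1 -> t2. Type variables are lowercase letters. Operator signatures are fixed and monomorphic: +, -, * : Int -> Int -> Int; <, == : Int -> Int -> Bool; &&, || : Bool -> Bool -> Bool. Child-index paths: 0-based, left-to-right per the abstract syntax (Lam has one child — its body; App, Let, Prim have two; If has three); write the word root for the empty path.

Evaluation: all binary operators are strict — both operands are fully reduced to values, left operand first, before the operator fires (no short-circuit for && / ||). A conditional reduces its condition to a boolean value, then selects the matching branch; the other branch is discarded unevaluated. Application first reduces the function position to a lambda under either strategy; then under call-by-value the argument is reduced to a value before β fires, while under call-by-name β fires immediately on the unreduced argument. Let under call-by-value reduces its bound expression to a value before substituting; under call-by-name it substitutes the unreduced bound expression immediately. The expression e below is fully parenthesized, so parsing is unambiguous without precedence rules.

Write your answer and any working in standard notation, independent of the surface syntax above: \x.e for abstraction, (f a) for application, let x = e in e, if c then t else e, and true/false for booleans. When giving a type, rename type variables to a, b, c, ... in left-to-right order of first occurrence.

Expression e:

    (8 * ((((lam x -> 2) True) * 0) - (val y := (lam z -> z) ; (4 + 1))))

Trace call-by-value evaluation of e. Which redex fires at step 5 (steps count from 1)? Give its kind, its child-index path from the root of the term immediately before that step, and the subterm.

Derivation:
step 0: (8 * ((((\x.2) true) * 0) - (let y = (\z.z) in (4 + 1))))
step 1: [beta@1.0.0] (8 * ((2 * 0) - (let y = (\z.z) in (4 + 1))))
step 2: [delta@1.0] (8 * (0 - (let y = (\z.z) in (4 + 1))))
step 3: [let@1.1] (8 * (0 - (4 + 1)))
step 4: [delta@1.1] (8 * (0 - 5))
step 5: [delta@1] (8 * -5)

Answer: delta at 1 : (0 - 5)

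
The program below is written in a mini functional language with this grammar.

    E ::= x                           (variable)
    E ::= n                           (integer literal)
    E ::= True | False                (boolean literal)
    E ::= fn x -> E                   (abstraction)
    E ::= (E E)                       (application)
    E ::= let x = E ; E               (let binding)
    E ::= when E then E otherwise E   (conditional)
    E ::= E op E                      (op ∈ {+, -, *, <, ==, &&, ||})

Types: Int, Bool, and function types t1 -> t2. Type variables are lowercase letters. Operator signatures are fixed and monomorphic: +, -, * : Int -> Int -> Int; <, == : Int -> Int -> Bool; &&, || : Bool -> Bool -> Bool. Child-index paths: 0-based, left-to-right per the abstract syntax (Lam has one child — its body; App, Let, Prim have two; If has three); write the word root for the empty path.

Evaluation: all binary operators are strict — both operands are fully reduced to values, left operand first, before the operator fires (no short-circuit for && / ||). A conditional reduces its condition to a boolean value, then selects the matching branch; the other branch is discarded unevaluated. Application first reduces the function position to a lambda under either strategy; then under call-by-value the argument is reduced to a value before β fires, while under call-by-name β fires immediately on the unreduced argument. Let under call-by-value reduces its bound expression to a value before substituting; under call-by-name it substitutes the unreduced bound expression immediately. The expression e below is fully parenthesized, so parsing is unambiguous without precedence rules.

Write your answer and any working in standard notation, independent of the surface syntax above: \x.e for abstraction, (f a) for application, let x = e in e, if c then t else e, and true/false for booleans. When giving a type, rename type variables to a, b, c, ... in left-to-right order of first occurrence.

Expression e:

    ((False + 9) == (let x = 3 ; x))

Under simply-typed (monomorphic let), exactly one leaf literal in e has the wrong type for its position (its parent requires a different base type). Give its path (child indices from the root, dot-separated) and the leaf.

Answer: 0.0 : false

Derivation:
  unify Bool ~ Int
  FAIL: mismatch Bool ~ Int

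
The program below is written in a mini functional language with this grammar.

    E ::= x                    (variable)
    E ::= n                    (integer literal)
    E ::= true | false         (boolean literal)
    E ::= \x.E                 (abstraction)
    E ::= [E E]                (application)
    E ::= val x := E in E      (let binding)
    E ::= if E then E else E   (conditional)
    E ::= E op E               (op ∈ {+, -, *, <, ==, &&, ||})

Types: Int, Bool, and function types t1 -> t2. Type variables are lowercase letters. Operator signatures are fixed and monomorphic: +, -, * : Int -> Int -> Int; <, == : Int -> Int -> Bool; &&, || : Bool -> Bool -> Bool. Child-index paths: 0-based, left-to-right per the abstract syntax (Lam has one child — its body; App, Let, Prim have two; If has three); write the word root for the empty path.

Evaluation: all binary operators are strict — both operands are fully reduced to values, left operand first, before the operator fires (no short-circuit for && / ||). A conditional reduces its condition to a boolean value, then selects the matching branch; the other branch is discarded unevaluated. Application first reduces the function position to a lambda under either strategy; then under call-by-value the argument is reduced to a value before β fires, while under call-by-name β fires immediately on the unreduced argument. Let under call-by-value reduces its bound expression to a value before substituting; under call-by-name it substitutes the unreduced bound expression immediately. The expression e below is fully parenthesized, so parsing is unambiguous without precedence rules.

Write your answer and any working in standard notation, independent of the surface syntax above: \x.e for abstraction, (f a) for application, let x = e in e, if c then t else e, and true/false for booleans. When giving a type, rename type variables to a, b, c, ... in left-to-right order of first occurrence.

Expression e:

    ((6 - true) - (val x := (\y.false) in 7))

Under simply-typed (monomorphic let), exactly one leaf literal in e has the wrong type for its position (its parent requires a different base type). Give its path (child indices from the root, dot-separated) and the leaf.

Answer: 0.1 : true

Working:
  unify Int ~ Int
  unify Bool ~ Int
  FAIL: mismatch Bool ~ Int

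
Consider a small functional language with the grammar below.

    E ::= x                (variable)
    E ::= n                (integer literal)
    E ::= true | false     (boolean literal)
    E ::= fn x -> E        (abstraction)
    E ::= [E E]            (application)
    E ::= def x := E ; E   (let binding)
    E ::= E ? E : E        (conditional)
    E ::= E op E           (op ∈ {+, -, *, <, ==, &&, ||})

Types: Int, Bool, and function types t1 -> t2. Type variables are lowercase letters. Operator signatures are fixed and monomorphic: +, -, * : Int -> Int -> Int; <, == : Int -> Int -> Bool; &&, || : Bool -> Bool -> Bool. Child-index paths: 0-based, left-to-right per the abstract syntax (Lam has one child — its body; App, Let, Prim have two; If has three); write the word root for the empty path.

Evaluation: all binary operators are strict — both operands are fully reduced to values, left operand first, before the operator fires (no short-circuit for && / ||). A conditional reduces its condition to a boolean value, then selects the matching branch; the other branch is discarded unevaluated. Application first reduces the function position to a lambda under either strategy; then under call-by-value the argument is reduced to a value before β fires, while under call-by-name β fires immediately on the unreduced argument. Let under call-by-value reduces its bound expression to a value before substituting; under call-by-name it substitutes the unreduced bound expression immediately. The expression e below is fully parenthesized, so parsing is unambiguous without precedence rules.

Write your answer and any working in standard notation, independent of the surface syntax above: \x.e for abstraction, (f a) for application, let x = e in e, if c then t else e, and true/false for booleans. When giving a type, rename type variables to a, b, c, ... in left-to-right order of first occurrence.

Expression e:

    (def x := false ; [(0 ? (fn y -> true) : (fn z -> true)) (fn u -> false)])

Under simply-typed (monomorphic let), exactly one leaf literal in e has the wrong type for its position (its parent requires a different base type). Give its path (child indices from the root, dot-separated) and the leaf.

Working:
let x : Bool
  unify Int ~ Bool
  FAIL: mismatch Int ~ Bool

Answer: 1.0.0 : 0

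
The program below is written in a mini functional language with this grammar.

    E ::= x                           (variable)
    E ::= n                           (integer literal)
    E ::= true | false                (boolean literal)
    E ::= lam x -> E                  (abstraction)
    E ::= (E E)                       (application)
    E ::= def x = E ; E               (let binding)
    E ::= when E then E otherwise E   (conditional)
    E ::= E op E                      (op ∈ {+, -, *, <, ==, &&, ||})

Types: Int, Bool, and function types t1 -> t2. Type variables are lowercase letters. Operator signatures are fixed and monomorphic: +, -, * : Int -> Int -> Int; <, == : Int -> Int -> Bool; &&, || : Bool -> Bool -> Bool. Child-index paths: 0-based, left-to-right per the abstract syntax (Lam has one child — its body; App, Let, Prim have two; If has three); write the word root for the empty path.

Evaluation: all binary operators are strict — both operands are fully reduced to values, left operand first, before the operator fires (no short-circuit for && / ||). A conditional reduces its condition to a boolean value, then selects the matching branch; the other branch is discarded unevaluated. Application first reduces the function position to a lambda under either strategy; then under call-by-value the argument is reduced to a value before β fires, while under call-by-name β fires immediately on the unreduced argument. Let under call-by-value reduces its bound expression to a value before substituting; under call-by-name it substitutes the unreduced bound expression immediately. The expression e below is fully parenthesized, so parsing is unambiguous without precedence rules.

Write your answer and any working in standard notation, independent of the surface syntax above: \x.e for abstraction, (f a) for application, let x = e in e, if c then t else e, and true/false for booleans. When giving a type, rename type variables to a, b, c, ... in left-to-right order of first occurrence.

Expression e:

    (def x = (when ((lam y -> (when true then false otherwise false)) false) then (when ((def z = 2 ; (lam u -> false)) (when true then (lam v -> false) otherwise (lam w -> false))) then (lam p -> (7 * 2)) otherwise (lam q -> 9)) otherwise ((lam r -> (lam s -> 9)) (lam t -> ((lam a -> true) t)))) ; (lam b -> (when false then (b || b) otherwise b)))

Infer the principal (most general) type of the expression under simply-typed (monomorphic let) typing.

Working:
  unify Bool ~ Bool
  unify Bool ~ Bool
\y._ : a -> Bool
  unify a -> Bool ~ Bool -> b
  unify a ~ Bool
  unify Bool ~ b
_ _ : Bool
  unify Bool ~ Bool
let z : Int
\u._ : c -> Bool
  unify Bool ~ Bool
\v._ : d -> Bool
\w._ : e -> Bool
  unify d -> Bool ~ e -> Bool
  unify d ~ e
  unify Bool ~ Bool
  unify c -> Bool ~ (e -> Bool) -> f
  unify c ~ e -> Bool
  unify Bool ~ f
_ _ : Bool
  unify Bool ~ Bool
  unify Int ~ Int
  unify Int ~ Int
\p._ : g -> Int
\q._ : h -> Int
  unify g -> Int ~ h -> Int
  unify g ~ h
  unify Int ~ Int
\s._ : j -> Int
\r._ : i -> j -> Int
\a._ : l -> Bool
t : k
  unify l -> Bool ~ k -> m
  unify l ~ k
  unify Bool ~ m
_ _ : Bool
\t._ : k -> Bool
  unify i -> j -> Int ~ (k -> Bool) -> n
  unify i ~ k -> Bool
  unify j -> Int ~ n
_ _ : j -> Int
  unify h -> Int ~ j -> Int
  unify h ~ j
  unify Int ~ Int
let x : j -> Int
  unify Bool ~ Bool
b : o
  unify o ~ Bool
b : Bool
  unify Bool ~ Bool
b : Bool
  unify Bool ~ Bool
\b._ : Bool -> Bool

Answer: Bool -> Bool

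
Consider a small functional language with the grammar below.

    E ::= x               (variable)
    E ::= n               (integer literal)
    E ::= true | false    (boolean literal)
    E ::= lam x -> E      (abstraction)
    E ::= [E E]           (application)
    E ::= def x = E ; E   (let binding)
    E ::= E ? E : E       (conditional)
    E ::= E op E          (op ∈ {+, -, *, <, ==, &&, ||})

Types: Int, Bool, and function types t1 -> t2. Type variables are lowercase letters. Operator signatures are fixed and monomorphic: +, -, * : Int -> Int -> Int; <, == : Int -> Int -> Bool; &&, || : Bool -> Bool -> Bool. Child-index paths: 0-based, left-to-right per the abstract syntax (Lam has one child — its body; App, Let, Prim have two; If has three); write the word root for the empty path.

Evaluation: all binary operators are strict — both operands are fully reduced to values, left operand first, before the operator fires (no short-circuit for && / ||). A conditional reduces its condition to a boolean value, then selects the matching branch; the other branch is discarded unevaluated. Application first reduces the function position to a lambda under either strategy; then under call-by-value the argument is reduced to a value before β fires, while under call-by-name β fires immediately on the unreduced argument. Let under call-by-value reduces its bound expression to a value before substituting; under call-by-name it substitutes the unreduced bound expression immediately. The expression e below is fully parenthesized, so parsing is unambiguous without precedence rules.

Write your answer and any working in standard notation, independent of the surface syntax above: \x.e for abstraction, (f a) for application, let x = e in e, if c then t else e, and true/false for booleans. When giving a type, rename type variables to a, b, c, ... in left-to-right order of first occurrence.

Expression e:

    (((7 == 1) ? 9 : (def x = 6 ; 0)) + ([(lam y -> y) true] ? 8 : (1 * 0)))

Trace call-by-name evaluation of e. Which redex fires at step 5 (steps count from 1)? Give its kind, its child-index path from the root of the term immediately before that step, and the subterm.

Answer: if at 1 : (if true then 8 else (1 * 0))

Trace:
step 0: ((if (7 == 1) then 9 else (let x = 6 in 0)) + (if ((\y.y) true) then 8 else (1 * 0)))
step 1: [delta@0.0] ((if false then 9 else (let x = 6 in 0)) + (if ((\y.y) true) then 8 else (1 * 0)))
step 2: [if@0] ((let x = 6 in 0) + (if ((\y.y) true) then 8 else (1 * 0)))
step 3: [let@0] (0 + (if ((\y.y) true) then 8 else (1 * 0)))
step 4: [beta@1.0] (0 + (if true then 8 else (1 * 0)))
step 5: [if@1] (0 + 8)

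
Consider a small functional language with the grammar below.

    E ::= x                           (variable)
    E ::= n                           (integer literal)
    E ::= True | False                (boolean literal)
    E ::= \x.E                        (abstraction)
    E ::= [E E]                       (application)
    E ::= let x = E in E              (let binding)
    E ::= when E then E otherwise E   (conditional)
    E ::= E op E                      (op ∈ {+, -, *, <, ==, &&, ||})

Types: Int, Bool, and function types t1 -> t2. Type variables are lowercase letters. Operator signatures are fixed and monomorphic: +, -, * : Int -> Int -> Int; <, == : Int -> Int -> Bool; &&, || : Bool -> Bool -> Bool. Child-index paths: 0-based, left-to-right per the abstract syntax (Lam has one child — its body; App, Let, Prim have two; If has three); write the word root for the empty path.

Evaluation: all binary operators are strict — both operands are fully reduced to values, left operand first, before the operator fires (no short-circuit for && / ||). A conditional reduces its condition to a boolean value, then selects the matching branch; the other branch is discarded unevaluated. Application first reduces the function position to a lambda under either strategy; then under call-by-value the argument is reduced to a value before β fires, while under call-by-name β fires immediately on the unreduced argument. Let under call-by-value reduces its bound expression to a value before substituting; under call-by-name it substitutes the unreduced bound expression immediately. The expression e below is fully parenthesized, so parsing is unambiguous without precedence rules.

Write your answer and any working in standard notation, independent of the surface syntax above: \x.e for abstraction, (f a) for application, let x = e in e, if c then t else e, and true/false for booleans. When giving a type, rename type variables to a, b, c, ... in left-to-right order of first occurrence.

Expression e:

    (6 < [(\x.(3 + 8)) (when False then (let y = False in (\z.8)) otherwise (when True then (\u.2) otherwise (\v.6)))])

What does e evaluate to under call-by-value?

Trace:
step 0: (6 < ((\x.(3 + 8)) (if false then (let y = false in (\z.8)) else (if true then (\u.2) else (\v.6)))))
step 1: [if@1.1] (6 < ((\x.(3 + 8)) (if true then (\u.2) else (\v.6))))
step 2: [if@1.1] (6 < ((\x.(3 + 8)) (\u.2)))
step 3: [beta@1] (6 < (3 + 8))
step 4: [delta@1] (6 < 11)
step 5: [delta@root] true

Answer: true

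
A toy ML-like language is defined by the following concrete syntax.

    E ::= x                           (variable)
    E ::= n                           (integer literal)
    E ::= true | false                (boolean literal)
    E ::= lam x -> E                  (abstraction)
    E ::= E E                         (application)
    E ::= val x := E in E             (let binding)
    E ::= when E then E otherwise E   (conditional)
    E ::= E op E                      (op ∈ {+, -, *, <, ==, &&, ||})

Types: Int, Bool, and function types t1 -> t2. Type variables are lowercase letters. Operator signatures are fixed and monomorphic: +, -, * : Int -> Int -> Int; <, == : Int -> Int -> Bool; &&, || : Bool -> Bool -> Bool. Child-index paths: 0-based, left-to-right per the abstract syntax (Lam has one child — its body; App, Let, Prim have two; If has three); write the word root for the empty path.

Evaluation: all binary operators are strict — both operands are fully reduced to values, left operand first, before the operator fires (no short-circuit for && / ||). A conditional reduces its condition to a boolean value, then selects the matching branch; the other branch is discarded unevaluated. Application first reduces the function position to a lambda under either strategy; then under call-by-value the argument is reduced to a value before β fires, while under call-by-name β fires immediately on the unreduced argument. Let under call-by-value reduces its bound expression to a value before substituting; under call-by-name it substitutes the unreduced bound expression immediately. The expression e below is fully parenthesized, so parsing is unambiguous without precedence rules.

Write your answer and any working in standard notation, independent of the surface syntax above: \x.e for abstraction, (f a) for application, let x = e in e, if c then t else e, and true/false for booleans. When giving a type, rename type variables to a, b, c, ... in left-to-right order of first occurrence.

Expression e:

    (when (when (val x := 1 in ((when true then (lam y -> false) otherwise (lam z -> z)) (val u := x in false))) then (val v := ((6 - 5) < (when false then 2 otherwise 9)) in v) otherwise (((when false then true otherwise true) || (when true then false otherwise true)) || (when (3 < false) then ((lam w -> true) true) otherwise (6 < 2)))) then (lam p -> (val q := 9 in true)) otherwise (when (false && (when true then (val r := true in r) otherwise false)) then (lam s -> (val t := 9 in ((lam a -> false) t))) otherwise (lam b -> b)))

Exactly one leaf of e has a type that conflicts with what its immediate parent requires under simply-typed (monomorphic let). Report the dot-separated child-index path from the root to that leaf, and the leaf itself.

Derivation:
let x : Int
  unify Bool ~ Bool
\y._ : a -> Bool
z : b
\z._ : b -> b
  unify a -> Bool ~ b -> b
  unify a ~ b
  unify Bool ~ b
x : Int
let u : Int
  unify Bool -> Bool ~ Bool -> c
  unify Bool ~ Bool
  unify Bool ~ c
_ _ : Bool
  unify Bool ~ Bool
  unify Int ~ Int
  unify Int ~ Int
  unify Int ~ Int
  unify Bool ~ Bool
  unify Int ~ Int
  unify Int ~ Int
let v : Bool
v : Bool
  unify Bool ~ Bool
  unify Bool ~ Bool
  unify Bool ~ Bool
  unify Bool ~ Bool
  unify Bool ~ Bool
  unify Bool ~ Bool
  unify Bool ~ Bool
  unify Int ~ Int
  unify Bool ~ Int
  FAIL: mismatch Bool ~ Int

Answer: 0.2.1.0.1 : false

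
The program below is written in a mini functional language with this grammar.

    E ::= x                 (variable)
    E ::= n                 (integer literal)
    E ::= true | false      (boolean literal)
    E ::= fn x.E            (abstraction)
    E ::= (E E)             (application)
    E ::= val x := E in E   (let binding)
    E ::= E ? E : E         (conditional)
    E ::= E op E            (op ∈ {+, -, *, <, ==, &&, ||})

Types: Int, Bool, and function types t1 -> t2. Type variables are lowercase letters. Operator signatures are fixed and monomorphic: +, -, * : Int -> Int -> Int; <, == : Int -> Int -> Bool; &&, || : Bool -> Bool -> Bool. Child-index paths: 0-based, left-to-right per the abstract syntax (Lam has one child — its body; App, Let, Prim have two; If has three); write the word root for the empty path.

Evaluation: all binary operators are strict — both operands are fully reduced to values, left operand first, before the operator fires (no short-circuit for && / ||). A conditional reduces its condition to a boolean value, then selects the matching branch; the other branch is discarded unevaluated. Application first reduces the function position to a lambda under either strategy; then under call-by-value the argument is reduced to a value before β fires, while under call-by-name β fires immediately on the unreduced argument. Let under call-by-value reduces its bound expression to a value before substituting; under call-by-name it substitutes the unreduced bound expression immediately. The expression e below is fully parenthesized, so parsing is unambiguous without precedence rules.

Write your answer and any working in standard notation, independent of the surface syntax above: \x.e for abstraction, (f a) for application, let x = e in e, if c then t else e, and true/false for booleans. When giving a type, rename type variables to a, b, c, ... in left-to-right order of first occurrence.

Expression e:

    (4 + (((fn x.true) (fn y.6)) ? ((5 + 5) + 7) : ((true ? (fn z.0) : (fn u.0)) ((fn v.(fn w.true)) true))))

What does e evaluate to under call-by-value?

Answer: 21

Derivation:
step 0: (4 + (if ((\x.true) (\y.6)) then ((5 + 5) + 7) else ((if true then (\z.0) else (\u.0)) ((\v.(\w.true)) true))))
step 1: [beta@1.0] (4 + (if true then ((5 + 5) + 7) else ((if true then (\z.0) else (\u.0)) ((\v.(\w.true)) true))))
step 2: [if@1] (4 + ((5 + 5) + 7))
step 3: [delta@1.0] (4 + (10 + 7))
step 4: [delta@1] (4 + 17)
step 5: [delta@root] 21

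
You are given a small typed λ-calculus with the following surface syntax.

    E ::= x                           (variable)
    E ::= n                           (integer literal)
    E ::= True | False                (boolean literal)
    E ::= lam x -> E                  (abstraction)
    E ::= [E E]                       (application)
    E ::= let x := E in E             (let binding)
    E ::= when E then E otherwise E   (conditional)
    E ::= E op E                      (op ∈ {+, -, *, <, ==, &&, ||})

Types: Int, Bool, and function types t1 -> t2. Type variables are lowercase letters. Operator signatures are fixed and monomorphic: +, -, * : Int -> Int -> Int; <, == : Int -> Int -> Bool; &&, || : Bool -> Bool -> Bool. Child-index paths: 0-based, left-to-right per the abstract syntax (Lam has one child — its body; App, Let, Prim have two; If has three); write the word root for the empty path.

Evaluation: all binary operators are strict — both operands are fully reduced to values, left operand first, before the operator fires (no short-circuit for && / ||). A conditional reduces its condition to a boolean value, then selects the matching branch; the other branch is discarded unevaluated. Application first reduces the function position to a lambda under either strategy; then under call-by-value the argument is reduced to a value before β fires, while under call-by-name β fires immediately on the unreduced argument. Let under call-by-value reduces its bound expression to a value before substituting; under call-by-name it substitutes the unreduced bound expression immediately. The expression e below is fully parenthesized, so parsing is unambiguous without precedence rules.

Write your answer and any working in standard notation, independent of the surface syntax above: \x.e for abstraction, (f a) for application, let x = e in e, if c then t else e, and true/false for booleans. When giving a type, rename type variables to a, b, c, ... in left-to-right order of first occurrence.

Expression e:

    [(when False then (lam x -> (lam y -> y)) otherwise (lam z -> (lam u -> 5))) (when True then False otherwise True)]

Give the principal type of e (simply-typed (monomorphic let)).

Answer: Int -> Int

Working:
  unify Bool ~ Bool
y : b
\y._ : b -> b
\x._ : a -> b -> b
\u._ : d -> Int
\z._ : c -> d -> Int
  unify a -> b -> b ~ c -> d -> Int
  unify a ~ c
  unify b -> b ~ d -> Int
  unify b ~ d
  unify d ~ Int
  unify Bool ~ Bool
  unify Bool ~ Bool
  unify c -> Int -> Int ~ Bool -> e
  unify c ~ Bool
  unify Int -> Int ~ e
_ _ : Int -> Int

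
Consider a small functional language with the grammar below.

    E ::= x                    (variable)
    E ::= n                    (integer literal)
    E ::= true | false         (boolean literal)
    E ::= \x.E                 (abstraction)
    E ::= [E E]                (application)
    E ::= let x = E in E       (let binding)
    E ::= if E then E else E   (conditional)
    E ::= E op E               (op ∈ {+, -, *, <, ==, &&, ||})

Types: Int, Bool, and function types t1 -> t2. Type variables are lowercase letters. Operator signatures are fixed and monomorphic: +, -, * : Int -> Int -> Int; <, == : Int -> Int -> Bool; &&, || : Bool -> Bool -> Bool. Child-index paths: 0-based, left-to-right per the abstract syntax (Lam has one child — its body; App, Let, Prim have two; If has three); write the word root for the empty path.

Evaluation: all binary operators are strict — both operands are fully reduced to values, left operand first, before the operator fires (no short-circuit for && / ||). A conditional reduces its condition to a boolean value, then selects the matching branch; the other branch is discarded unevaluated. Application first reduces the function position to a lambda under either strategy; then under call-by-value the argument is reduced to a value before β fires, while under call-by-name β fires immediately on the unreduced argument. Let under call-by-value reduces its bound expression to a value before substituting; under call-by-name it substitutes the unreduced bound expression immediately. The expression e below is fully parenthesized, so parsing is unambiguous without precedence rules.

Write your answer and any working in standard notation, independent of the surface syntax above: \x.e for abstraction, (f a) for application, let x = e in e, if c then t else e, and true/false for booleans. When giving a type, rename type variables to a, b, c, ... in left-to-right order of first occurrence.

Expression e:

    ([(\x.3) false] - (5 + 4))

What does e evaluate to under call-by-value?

Trace:
step 0: (((\x.3) false) - (5 + 4))
step 1: [beta@0] (3 - (5 + 4))
step 2: [delta@1] (3 - 9)
step 3: [delta@root] -6

Answer: -6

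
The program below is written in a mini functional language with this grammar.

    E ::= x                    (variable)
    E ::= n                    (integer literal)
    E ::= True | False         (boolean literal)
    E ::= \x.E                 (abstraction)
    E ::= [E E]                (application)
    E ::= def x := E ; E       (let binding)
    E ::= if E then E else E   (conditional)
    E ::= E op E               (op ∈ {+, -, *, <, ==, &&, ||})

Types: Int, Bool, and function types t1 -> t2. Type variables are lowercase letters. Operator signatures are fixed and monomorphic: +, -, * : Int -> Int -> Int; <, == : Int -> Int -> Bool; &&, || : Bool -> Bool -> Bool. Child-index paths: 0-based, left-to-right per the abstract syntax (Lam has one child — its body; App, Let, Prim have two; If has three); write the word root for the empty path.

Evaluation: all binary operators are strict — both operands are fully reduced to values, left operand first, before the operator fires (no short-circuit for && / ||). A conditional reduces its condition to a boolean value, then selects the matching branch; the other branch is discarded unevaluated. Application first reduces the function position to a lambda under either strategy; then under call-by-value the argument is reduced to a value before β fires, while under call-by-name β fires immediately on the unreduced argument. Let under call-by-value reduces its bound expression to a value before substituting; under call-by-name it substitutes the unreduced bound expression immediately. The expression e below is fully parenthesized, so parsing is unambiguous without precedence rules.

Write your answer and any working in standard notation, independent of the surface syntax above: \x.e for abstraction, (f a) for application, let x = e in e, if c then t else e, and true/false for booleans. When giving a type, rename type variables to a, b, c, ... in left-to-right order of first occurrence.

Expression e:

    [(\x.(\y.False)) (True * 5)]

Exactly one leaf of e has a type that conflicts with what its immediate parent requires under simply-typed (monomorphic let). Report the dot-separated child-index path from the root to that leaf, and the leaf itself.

Working:
\y._ : b -> Bool
\x._ : a -> b -> Bool
  unify Bool ~ Int
  FAIL: mismatch Bool ~ Int

Answer: 1.0 : true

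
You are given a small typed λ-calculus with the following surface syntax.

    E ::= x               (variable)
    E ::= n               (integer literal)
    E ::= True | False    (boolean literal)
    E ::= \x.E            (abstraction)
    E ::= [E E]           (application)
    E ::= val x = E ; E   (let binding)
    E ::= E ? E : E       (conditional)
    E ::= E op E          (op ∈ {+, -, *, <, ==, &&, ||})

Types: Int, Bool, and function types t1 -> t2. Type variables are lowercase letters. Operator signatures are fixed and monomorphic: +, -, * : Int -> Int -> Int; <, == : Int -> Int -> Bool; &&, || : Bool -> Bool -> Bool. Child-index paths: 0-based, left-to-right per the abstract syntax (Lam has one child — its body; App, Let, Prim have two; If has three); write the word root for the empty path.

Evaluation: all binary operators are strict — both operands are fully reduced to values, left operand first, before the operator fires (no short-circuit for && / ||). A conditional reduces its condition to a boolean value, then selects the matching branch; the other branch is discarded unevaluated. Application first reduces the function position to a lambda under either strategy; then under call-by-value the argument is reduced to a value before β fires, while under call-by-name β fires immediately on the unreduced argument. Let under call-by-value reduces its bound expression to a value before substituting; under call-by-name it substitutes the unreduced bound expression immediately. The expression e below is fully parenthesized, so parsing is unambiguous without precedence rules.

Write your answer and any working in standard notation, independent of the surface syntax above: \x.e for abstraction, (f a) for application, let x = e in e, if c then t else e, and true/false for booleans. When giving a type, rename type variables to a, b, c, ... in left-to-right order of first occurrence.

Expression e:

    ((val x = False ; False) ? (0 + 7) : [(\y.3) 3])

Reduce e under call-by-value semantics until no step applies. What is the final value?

Answer: 3

Derivation:
step 0: (if (let x = false in false) then (0 + 7) else ((\y.3) 3))
step 1: [let@0] (if false then (0 + 7) else ((\y.3) 3))
step 2: [if@root] ((\y.3) 3)
step 3: [beta@root] 3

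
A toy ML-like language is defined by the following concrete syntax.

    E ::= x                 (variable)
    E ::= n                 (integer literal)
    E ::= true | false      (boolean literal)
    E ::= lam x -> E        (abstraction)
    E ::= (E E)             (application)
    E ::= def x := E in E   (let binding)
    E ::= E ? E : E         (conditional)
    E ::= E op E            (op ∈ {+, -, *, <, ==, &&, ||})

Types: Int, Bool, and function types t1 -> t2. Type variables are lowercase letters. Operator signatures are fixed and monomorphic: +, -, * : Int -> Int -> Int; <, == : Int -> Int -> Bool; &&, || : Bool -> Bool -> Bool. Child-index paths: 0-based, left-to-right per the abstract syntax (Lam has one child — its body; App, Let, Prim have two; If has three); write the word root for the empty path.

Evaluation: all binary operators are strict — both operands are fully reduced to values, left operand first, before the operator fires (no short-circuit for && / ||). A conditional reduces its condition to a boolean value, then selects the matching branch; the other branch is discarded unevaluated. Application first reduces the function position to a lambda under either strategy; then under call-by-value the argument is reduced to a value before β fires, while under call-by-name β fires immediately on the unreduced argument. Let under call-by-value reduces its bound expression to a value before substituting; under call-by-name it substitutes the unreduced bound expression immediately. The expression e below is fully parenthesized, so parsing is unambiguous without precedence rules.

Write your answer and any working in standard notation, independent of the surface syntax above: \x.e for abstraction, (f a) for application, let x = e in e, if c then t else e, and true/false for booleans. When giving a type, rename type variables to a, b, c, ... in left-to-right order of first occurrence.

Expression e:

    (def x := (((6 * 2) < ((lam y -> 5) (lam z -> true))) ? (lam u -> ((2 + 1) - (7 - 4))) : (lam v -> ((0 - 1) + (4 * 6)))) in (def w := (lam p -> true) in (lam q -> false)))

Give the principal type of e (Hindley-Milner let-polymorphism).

Trace:
  unify Int ~ Int
  unify Int ~ Int
  unify Int ~ Int
\y._ : a -> Int
\z._ : b -> Bool
  unify a -> Int ~ (b -> Bool) -> c
  unify a ~ b -> Bool
  unify Int ~ c
_ _ : Int
  unify Int ~ Int
  unify Bool ~ Bool
  unify Int ~ Int
  unify Int ~ Int
  unify Int ~ Int
  unify Int ~ Int
  unify Int ~ Int
  unify Int ~ Int
\u._ : d -> Int
  unify Int ~ Int
  unify Int ~ Int
  unify Int ~ Int
  unify Int ~ Int
  unify Int ~ Int
  unify Int ~ Int
\v._ : e -> Int
  unify d -> Int ~ e -> Int
  unify d ~ e
  unify Int ~ Int
let x : forall. e -> Int
\p._ : f -> Bool
let w : forall. f -> Bool
\q._ : g -> Bool

Answer: a -> Bool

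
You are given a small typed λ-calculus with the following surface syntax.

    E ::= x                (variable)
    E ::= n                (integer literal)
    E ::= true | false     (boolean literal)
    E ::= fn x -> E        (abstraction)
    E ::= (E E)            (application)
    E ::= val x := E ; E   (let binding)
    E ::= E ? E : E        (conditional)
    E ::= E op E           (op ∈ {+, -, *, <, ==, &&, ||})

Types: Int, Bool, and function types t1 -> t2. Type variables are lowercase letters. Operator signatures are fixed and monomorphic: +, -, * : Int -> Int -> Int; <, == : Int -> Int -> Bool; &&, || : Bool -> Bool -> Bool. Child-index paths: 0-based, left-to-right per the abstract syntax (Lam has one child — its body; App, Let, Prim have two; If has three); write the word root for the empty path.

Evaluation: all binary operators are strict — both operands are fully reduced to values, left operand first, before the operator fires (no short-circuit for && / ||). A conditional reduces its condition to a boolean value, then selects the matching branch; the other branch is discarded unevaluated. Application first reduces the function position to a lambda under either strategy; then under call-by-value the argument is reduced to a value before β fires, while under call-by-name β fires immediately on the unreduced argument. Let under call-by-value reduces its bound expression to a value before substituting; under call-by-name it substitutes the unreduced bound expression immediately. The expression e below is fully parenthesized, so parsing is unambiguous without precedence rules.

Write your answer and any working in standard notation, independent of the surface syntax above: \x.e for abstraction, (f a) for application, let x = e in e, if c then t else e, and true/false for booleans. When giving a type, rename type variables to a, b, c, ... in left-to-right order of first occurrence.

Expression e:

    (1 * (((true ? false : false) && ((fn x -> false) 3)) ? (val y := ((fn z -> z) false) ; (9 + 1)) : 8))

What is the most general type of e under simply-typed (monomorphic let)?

Answer: Int

Derivation:
  unify Int ~ Int
  unify Bool ~ Bool
  unify Bool ~ Bool
  unify Bool ~ Bool
\x._ : a -> Bool
  unify a -> Bool ~ Int -> b
  unify a ~ Int
  unify Bool ~ b
_ _ : Bool
  unify Bool ~ Bool
  unify Bool ~ Bool
z : c
\z._ : c -> c
  unify c -> c ~ Bool -> d
  unify c ~ Bool
  unify Bool ~ d
_ _ : Bool
let y : Bool
  unify Int ~ Int
  unify Int ~ Int
  unify Int ~ Int
  unify Int ~ Int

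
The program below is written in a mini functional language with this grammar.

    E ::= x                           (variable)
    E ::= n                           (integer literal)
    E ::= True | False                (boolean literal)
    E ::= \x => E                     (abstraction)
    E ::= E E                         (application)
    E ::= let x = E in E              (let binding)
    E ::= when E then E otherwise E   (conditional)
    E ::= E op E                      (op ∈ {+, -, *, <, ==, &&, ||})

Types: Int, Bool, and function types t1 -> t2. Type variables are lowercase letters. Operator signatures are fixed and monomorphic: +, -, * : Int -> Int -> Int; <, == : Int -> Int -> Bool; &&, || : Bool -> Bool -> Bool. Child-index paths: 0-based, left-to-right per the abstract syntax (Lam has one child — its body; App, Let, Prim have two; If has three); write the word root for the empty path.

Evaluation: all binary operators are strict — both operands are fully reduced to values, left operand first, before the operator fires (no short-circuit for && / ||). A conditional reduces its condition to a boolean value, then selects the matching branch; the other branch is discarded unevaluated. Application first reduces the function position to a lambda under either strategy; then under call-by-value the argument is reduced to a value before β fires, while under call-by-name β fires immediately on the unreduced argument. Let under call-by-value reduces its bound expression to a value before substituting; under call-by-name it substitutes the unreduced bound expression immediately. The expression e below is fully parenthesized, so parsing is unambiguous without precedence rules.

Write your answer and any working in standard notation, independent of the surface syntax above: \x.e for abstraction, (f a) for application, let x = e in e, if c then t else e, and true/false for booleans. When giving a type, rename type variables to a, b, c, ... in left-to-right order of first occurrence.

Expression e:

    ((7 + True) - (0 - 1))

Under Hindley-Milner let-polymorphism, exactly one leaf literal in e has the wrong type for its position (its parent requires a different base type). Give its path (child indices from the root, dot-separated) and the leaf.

Answer: 0.1 : true

Working:
  unify Int ~ Int
  unify Bool ~ Int
  FAIL: mismatch Bool ~ Int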